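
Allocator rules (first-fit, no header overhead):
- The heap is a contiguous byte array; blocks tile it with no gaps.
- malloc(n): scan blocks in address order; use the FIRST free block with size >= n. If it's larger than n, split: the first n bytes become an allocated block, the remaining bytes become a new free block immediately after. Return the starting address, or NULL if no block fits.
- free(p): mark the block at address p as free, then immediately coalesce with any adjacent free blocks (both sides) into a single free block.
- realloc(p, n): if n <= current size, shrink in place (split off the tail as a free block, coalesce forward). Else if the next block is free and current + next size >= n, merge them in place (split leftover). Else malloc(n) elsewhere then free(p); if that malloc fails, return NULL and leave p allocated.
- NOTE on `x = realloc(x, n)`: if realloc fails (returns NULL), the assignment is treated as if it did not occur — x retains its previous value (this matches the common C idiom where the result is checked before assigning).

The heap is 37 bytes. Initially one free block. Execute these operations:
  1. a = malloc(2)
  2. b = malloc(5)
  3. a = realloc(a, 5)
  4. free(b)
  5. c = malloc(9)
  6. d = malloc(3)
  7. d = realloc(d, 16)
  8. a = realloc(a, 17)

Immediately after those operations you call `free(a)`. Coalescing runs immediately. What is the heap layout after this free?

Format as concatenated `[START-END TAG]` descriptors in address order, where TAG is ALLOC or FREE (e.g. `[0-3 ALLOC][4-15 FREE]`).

Answer: [0-11 FREE][12-20 ALLOC][21-36 ALLOC]

Derivation:
Op 1: a = malloc(2) -> a = 0; heap: [0-1 ALLOC][2-36 FREE]
Op 2: b = malloc(5) -> b = 2; heap: [0-1 ALLOC][2-6 ALLOC][7-36 FREE]
Op 3: a = realloc(a, 5) -> a = 7; heap: [0-1 FREE][2-6 ALLOC][7-11 ALLOC][12-36 FREE]
Op 4: free(b) -> (freed b); heap: [0-6 FREE][7-11 ALLOC][12-36 FREE]
Op 5: c = malloc(9) -> c = 12; heap: [0-6 FREE][7-11 ALLOC][12-20 ALLOC][21-36 FREE]
Op 6: d = malloc(3) -> d = 0; heap: [0-2 ALLOC][3-6 FREE][7-11 ALLOC][12-20 ALLOC][21-36 FREE]
Op 7: d = realloc(d, 16) -> d = 21; heap: [0-6 FREE][7-11 ALLOC][12-20 ALLOC][21-36 ALLOC]
Op 8: a = realloc(a, 17) -> NULL (a unchanged); heap: [0-6 FREE][7-11 ALLOC][12-20 ALLOC][21-36 ALLOC]
free(a): a = 7 -> block [7-11 ALLOC]; mark free, coalesce with adjacent free neighbors -> [0-11 FREE][12-20 ALLOC][21-36 ALLOC]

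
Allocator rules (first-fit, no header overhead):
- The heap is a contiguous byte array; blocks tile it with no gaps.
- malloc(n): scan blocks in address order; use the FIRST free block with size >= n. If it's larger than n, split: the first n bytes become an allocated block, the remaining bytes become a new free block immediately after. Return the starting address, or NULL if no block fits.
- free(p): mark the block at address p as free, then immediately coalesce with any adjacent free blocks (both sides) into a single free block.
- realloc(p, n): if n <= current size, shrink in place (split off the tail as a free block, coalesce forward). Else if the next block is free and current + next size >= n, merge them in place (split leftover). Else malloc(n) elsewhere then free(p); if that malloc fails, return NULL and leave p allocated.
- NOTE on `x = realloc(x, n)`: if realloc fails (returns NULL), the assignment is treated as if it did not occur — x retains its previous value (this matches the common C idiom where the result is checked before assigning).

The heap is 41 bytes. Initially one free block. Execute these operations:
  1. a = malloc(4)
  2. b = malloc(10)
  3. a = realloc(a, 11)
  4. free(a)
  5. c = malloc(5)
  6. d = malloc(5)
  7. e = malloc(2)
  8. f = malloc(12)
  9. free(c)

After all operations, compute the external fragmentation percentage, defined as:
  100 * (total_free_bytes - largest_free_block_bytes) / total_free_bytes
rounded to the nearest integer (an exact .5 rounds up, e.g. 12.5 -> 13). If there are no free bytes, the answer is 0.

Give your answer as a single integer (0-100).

Answer: 58

Derivation:
Op 1: a = malloc(4) -> a = 0; heap: [0-3 ALLOC][4-40 FREE]
Op 2: b = malloc(10) -> b = 4; heap: [0-3 ALLOC][4-13 ALLOC][14-40 FREE]
Op 3: a = realloc(a, 11) -> a = 14; heap: [0-3 FREE][4-13 ALLOC][14-24 ALLOC][25-40 FREE]
Op 4: free(a) -> (freed a); heap: [0-3 FREE][4-13 ALLOC][14-40 FREE]
Op 5: c = malloc(5) -> c = 14; heap: [0-3 FREE][4-13 ALLOC][14-18 ALLOC][19-40 FREE]
Op 6: d = malloc(5) -> d = 19; heap: [0-3 FREE][4-13 ALLOC][14-18 ALLOC][19-23 ALLOC][24-40 FREE]
Op 7: e = malloc(2) -> e = 0; heap: [0-1 ALLOC][2-3 FREE][4-13 ALLOC][14-18 ALLOC][19-23 ALLOC][24-40 FREE]
Op 8: f = malloc(12) -> f = 24; heap: [0-1 ALLOC][2-3 FREE][4-13 ALLOC][14-18 ALLOC][19-23 ALLOC][24-35 ALLOC][36-40 FREE]
Op 9: free(c) -> (freed c); heap: [0-1 ALLOC][2-3 FREE][4-13 ALLOC][14-18 FREE][19-23 ALLOC][24-35 ALLOC][36-40 FREE]
Free blocks: [2 5 5] total_free=12 largest=5 -> 100*(12-5)/12 = 700/12 ≈ 58.333 -> rounds to 58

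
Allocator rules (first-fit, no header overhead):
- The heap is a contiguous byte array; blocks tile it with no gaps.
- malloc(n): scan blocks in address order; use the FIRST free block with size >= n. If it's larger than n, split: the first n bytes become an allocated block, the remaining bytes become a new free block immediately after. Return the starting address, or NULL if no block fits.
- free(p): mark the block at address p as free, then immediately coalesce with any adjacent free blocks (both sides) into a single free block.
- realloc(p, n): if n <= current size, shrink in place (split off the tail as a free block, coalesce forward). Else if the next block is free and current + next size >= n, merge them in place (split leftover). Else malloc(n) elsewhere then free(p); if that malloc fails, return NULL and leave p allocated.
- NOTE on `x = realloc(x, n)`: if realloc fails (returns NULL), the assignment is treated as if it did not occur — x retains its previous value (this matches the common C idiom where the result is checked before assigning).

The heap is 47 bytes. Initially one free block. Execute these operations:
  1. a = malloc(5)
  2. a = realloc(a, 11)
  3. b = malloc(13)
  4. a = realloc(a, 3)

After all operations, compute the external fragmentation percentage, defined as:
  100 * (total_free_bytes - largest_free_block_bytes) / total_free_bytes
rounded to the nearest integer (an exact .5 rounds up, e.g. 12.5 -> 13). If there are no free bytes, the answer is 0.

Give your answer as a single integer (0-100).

Answer: 26

Derivation:
Op 1: a = malloc(5) -> a = 0; heap: [0-4 ALLOC][5-46 FREE]
Op 2: a = realloc(a, 11) -> a = 0; heap: [0-10 ALLOC][11-46 FREE]
Op 3: b = malloc(13) -> b = 11; heap: [0-10 ALLOC][11-23 ALLOC][24-46 FREE]
Op 4: a = realloc(a, 3) -> a = 0; heap: [0-2 ALLOC][3-10 FREE][11-23 ALLOC][24-46 FREE]
Free blocks: [8 23] total_free=31 largest=23 -> 100*(31-23)/31 = 800/31 ≈ 25.806 -> rounds to 26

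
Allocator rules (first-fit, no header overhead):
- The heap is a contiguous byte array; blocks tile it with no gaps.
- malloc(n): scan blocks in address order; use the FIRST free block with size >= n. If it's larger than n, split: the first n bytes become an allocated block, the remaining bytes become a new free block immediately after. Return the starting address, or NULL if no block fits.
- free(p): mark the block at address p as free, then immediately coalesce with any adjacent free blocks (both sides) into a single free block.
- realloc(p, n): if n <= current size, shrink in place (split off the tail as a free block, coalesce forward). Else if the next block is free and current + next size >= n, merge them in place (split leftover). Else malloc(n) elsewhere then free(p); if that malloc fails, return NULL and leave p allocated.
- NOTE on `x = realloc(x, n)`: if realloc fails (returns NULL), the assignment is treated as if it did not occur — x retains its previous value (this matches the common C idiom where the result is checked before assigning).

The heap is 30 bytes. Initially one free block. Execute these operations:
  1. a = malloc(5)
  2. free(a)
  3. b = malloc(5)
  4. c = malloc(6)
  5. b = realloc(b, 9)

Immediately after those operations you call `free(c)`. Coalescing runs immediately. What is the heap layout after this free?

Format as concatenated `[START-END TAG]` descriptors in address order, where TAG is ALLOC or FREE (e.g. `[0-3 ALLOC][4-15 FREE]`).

Op 1: a = malloc(5) -> a = 0; heap: [0-4 ALLOC][5-29 FREE]
Op 2: free(a) -> (freed a); heap: [0-29 FREE]
Op 3: b = malloc(5) -> b = 0; heap: [0-4 ALLOC][5-29 FREE]
Op 4: c = malloc(6) -> c = 5; heap: [0-4 ALLOC][5-10 ALLOC][11-29 FREE]
Op 5: b = realloc(b, 9) -> b = 11; heap: [0-4 FREE][5-10 ALLOC][11-19 ALLOC][20-29 FREE]
free(c): c = 5 -> block [5-10 ALLOC]; mark free, coalesce with adjacent free neighbors -> [0-10 FREE][11-19 ALLOC][20-29 FREE]

Answer: [0-10 FREE][11-19 ALLOC][20-29 FREE]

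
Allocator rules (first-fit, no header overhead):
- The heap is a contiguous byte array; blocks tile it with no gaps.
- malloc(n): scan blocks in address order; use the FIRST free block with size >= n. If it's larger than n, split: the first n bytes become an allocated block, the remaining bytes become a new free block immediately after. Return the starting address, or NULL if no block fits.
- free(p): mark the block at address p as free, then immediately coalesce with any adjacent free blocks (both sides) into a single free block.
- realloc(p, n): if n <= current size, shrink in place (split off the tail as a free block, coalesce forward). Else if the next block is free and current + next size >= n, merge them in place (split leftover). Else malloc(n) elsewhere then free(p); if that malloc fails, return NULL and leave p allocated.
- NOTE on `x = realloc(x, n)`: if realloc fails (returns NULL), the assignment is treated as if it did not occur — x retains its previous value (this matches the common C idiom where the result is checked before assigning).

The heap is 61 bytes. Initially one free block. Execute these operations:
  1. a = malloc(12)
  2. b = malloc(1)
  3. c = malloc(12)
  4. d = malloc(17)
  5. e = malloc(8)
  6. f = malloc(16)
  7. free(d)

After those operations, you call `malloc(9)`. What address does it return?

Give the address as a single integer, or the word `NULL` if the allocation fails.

Answer: 25

Derivation:
Op 1: a = malloc(12) -> a = 0; heap: [0-11 ALLOC][12-60 FREE]
Op 2: b = malloc(1) -> b = 12; heap: [0-11 ALLOC][12-12 ALLOC][13-60 FREE]
Op 3: c = malloc(12) -> c = 13; heap: [0-11 ALLOC][12-12 ALLOC][13-24 ALLOC][25-60 FREE]
Op 4: d = malloc(17) -> d = 25; heap: [0-11 ALLOC][12-12 ALLOC][13-24 ALLOC][25-41 ALLOC][42-60 FREE]
Op 5: e = malloc(8) -> e = 42; heap: [0-11 ALLOC][12-12 ALLOC][13-24 ALLOC][25-41 ALLOC][42-49 ALLOC][50-60 FREE]
Op 6: f = malloc(16) -> f = NULL; heap: [0-11 ALLOC][12-12 ALLOC][13-24 ALLOC][25-41 ALLOC][42-49 ALLOC][50-60 FREE]
Op 7: free(d) -> (freed d); heap: [0-11 ALLOC][12-12 ALLOC][13-24 ALLOC][25-41 FREE][42-49 ALLOC][50-60 FREE]
malloc(9): first-fit scan over [0-11 ALLOC][12-12 ALLOC][13-24 ALLOC][25-41 FREE][42-49 ALLOC][50-60 FREE] -> 25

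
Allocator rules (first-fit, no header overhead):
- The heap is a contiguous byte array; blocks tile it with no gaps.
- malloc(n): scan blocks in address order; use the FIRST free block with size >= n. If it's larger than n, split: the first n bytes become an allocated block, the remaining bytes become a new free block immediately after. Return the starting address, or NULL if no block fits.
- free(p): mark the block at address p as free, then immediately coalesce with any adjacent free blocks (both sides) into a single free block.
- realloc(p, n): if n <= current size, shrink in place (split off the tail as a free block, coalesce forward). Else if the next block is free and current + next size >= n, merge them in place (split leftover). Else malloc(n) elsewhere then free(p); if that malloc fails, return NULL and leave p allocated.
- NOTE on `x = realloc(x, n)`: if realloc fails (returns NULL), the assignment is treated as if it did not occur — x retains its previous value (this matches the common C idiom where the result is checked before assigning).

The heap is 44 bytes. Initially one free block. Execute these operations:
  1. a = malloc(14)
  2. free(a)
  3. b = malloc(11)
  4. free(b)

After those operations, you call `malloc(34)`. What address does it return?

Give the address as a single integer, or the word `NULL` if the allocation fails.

Answer: 0

Derivation:
Op 1: a = malloc(14) -> a = 0; heap: [0-13 ALLOC][14-43 FREE]
Op 2: free(a) -> (freed a); heap: [0-43 FREE]
Op 3: b = malloc(11) -> b = 0; heap: [0-10 ALLOC][11-43 FREE]
Op 4: free(b) -> (freed b); heap: [0-43 FREE]
malloc(34): first-fit scan over [0-43 FREE] -> 0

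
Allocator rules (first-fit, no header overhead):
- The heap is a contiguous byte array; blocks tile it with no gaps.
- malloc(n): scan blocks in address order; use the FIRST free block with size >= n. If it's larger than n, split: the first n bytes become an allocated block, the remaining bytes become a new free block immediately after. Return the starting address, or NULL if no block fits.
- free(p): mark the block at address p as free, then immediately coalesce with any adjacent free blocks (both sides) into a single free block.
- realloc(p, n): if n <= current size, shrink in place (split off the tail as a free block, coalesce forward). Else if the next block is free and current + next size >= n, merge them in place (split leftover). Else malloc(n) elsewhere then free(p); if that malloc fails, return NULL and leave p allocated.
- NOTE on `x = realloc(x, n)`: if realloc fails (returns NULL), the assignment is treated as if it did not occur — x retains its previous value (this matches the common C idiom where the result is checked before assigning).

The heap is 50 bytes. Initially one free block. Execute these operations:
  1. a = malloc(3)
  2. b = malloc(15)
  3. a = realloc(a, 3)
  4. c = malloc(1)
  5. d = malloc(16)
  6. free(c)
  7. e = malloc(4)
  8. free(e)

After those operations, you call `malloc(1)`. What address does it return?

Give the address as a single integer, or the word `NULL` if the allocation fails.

Answer: 18

Derivation:
Op 1: a = malloc(3) -> a = 0; heap: [0-2 ALLOC][3-49 FREE]
Op 2: b = malloc(15) -> b = 3; heap: [0-2 ALLOC][3-17 ALLOC][18-49 FREE]
Op 3: a = realloc(a, 3) -> a = 0; heap: [0-2 ALLOC][3-17 ALLOC][18-49 FREE]
Op 4: c = malloc(1) -> c = 18; heap: [0-2 ALLOC][3-17 ALLOC][18-18 ALLOC][19-49 FREE]
Op 5: d = malloc(16) -> d = 19; heap: [0-2 ALLOC][3-17 ALLOC][18-18 ALLOC][19-34 ALLOC][35-49 FREE]
Op 6: free(c) -> (freed c); heap: [0-2 ALLOC][3-17 ALLOC][18-18 FREE][19-34 ALLOC][35-49 FREE]
Op 7: e = malloc(4) -> e = 35; heap: [0-2 ALLOC][3-17 ALLOC][18-18 FREE][19-34 ALLOC][35-38 ALLOC][39-49 FREE]
Op 8: free(e) -> (freed e); heap: [0-2 ALLOC][3-17 ALLOC][18-18 FREE][19-34 ALLOC][35-49 FREE]
malloc(1): first-fit scan over [0-2 ALLOC][3-17 ALLOC][18-18 FREE][19-34 ALLOC][35-49 FREE] -> 18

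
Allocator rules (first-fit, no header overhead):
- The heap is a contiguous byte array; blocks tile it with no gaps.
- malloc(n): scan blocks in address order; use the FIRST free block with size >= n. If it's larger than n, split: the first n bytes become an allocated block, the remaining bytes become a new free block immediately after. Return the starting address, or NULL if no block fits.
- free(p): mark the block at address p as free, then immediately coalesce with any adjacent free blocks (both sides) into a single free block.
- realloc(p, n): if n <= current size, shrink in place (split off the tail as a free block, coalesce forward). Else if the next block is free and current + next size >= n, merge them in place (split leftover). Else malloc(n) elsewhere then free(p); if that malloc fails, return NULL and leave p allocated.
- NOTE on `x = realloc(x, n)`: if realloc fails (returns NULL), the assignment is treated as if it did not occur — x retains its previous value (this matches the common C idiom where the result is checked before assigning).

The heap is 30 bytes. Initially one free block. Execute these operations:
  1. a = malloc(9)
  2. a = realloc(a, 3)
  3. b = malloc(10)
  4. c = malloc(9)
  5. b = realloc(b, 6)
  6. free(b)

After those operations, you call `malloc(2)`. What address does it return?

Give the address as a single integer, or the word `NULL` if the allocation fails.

Op 1: a = malloc(9) -> a = 0; heap: [0-8 ALLOC][9-29 FREE]
Op 2: a = realloc(a, 3) -> a = 0; heap: [0-2 ALLOC][3-29 FREE]
Op 3: b = malloc(10) -> b = 3; heap: [0-2 ALLOC][3-12 ALLOC][13-29 FREE]
Op 4: c = malloc(9) -> c = 13; heap: [0-2 ALLOC][3-12 ALLOC][13-21 ALLOC][22-29 FREE]
Op 5: b = realloc(b, 6) -> b = 3; heap: [0-2 ALLOC][3-8 ALLOC][9-12 FREE][13-21 ALLOC][22-29 FREE]
Op 6: free(b) -> (freed b); heap: [0-2 ALLOC][3-12 FREE][13-21 ALLOC][22-29 FREE]
malloc(2): first-fit scan over [0-2 ALLOC][3-12 FREE][13-21 ALLOC][22-29 FREE] -> 3

Answer: 3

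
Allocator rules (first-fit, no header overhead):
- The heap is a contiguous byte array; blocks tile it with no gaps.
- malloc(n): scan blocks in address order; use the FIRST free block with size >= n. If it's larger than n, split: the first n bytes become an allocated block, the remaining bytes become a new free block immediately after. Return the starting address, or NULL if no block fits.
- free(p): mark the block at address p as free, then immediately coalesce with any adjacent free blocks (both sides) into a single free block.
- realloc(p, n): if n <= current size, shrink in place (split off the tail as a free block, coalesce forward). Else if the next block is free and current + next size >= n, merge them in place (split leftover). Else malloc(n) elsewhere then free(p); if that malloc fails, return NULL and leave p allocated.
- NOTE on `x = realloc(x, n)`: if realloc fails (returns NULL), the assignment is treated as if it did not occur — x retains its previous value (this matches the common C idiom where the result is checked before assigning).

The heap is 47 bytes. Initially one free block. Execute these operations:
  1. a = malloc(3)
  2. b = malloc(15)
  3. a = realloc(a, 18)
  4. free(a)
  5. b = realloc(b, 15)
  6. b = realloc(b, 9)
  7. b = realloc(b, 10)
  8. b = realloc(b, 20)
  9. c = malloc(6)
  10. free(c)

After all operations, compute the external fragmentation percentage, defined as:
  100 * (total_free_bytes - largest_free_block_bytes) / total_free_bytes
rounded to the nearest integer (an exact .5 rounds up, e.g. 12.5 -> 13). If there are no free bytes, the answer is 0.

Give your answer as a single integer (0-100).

Op 1: a = malloc(3) -> a = 0; heap: [0-2 ALLOC][3-46 FREE]
Op 2: b = malloc(15) -> b = 3; heap: [0-2 ALLOC][3-17 ALLOC][18-46 FREE]
Op 3: a = realloc(a, 18) -> a = 18; heap: [0-2 FREE][3-17 ALLOC][18-35 ALLOC][36-46 FREE]
Op 4: free(a) -> (freed a); heap: [0-2 FREE][3-17 ALLOC][18-46 FREE]
Op 5: b = realloc(b, 15) -> b = 3; heap: [0-2 FREE][3-17 ALLOC][18-46 FREE]
Op 6: b = realloc(b, 9) -> b = 3; heap: [0-2 FREE][3-11 ALLOC][12-46 FREE]
Op 7: b = realloc(b, 10) -> b = 3; heap: [0-2 FREE][3-12 ALLOC][13-46 FREE]
Op 8: b = realloc(b, 20) -> b = 3; heap: [0-2 FREE][3-22 ALLOC][23-46 FREE]
Op 9: c = malloc(6) -> c = 23; heap: [0-2 FREE][3-22 ALLOC][23-28 ALLOC][29-46 FREE]
Op 10: free(c) -> (freed c); heap: [0-2 FREE][3-22 ALLOC][23-46 FREE]
Free blocks: [3 24] total_free=27 largest=24 -> 100*(27-24)/27 = 300/27 ≈ 11.111 -> rounds to 11

Answer: 11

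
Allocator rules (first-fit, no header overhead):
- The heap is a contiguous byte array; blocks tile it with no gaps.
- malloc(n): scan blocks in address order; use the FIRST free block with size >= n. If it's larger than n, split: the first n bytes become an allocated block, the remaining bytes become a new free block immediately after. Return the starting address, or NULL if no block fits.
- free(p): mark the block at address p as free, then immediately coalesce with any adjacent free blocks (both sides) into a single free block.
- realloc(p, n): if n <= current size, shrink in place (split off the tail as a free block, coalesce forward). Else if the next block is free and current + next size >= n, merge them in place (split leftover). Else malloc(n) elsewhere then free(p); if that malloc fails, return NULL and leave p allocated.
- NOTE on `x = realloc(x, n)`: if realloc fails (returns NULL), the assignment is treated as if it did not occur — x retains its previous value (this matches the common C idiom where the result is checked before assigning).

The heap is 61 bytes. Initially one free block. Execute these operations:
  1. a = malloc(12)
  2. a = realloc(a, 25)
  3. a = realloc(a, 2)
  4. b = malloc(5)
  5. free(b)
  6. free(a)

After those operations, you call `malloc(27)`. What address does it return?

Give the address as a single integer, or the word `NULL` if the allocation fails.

Op 1: a = malloc(12) -> a = 0; heap: [0-11 ALLOC][12-60 FREE]
Op 2: a = realloc(a, 25) -> a = 0; heap: [0-24 ALLOC][25-60 FREE]
Op 3: a = realloc(a, 2) -> a = 0; heap: [0-1 ALLOC][2-60 FREE]
Op 4: b = malloc(5) -> b = 2; heap: [0-1 ALLOC][2-6 ALLOC][7-60 FREE]
Op 5: free(b) -> (freed b); heap: [0-1 ALLOC][2-60 FREE]
Op 6: free(a) -> (freed a); heap: [0-60 FREE]
malloc(27): first-fit scan over [0-60 FREE] -> 0

Answer: 0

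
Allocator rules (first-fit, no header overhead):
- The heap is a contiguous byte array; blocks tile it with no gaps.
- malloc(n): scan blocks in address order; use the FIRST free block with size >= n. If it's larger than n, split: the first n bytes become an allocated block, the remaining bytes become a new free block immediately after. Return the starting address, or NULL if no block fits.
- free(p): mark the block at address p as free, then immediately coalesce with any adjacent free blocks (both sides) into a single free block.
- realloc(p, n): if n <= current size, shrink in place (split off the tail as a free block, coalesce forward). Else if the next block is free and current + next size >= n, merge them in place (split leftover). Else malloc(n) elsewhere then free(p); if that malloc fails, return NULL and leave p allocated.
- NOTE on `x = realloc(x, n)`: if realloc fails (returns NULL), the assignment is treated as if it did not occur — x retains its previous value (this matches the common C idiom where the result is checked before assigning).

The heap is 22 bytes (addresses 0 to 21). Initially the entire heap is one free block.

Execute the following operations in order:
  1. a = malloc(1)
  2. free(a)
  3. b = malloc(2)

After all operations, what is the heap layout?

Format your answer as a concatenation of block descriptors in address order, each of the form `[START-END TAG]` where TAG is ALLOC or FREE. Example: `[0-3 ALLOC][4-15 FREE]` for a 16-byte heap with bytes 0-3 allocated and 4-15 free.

Op 1: a = malloc(1) -> a = 0; heap: [0-0 ALLOC][1-21 FREE]
Op 2: free(a) -> (freed a); heap: [0-21 FREE]
Op 3: b = malloc(2) -> b = 0; heap: [0-1 ALLOC][2-21 FREE]

Answer: [0-1 ALLOC][2-21 FREE]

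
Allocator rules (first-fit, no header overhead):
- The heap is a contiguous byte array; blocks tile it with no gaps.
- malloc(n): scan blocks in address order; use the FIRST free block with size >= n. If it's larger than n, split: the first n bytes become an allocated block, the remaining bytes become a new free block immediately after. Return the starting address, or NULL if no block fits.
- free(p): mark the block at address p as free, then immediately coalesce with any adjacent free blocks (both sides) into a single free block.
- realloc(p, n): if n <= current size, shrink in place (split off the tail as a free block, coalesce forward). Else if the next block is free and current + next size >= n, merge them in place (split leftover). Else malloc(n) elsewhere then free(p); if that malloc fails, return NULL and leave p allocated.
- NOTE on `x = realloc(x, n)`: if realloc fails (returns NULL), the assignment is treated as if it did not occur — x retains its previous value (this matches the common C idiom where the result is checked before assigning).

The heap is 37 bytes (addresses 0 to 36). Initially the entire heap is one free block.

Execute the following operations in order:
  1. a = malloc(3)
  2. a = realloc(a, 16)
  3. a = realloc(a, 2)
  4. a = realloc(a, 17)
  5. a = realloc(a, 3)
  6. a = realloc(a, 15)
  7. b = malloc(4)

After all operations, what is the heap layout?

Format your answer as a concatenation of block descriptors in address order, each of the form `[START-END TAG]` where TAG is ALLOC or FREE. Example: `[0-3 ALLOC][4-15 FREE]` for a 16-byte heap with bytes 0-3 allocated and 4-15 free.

Answer: [0-14 ALLOC][15-18 ALLOC][19-36 FREE]

Derivation:
Op 1: a = malloc(3) -> a = 0; heap: [0-2 ALLOC][3-36 FREE]
Op 2: a = realloc(a, 16) -> a = 0; heap: [0-15 ALLOC][16-36 FREE]
Op 3: a = realloc(a, 2) -> a = 0; heap: [0-1 ALLOC][2-36 FREE]
Op 4: a = realloc(a, 17) -> a = 0; heap: [0-16 ALLOC][17-36 FREE]
Op 5: a = realloc(a, 3) -> a = 0; heap: [0-2 ALLOC][3-36 FREE]
Op 6: a = realloc(a, 15) -> a = 0; heap: [0-14 ALLOC][15-36 FREE]
Op 7: b = malloc(4) -> b = 15; heap: [0-14 ALLOC][15-18 ALLOC][19-36 FREE]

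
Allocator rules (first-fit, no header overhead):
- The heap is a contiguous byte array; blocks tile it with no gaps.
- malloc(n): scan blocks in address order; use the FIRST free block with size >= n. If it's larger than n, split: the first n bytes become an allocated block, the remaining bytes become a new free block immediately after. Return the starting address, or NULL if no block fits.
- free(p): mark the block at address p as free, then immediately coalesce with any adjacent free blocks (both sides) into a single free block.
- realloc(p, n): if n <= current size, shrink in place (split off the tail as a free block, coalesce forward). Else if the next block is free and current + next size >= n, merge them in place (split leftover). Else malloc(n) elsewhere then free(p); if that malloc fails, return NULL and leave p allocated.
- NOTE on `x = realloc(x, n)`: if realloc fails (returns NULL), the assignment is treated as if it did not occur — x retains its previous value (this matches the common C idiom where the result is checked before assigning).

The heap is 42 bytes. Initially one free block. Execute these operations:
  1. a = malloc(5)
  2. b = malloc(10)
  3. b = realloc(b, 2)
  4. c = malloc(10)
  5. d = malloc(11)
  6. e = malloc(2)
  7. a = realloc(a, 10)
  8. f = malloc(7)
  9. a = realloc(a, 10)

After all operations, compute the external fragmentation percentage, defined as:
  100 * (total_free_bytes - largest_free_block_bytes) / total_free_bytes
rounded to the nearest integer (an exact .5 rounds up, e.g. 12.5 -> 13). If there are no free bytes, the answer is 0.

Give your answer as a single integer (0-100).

Answer: 29

Derivation:
Op 1: a = malloc(5) -> a = 0; heap: [0-4 ALLOC][5-41 FREE]
Op 2: b = malloc(10) -> b = 5; heap: [0-4 ALLOC][5-14 ALLOC][15-41 FREE]
Op 3: b = realloc(b, 2) -> b = 5; heap: [0-4 ALLOC][5-6 ALLOC][7-41 FREE]
Op 4: c = malloc(10) -> c = 7; heap: [0-4 ALLOC][5-6 ALLOC][7-16 ALLOC][17-41 FREE]
Op 5: d = malloc(11) -> d = 17; heap: [0-4 ALLOC][5-6 ALLOC][7-16 ALLOC][17-27 ALLOC][28-41 FREE]
Op 6: e = malloc(2) -> e = 28; heap: [0-4 ALLOC][5-6 ALLOC][7-16 ALLOC][17-27 ALLOC][28-29 ALLOC][30-41 FREE]
Op 7: a = realloc(a, 10) -> a = 30; heap: [0-4 FREE][5-6 ALLOC][7-16 ALLOC][17-27 ALLOC][28-29 ALLOC][30-39 ALLOC][40-41 FREE]
Op 8: f = malloc(7) -> f = NULL; heap: [0-4 FREE][5-6 ALLOC][7-16 ALLOC][17-27 ALLOC][28-29 ALLOC][30-39 ALLOC][40-41 FREE]
Op 9: a = realloc(a, 10) -> a = 30; heap: [0-4 FREE][5-6 ALLOC][7-16 ALLOC][17-27 ALLOC][28-29 ALLOC][30-39 ALLOC][40-41 FREE]
Free blocks: [5 2] total_free=7 largest=5 -> 100*(7-5)/7 = 200/7 ≈ 28.571 -> rounds to 29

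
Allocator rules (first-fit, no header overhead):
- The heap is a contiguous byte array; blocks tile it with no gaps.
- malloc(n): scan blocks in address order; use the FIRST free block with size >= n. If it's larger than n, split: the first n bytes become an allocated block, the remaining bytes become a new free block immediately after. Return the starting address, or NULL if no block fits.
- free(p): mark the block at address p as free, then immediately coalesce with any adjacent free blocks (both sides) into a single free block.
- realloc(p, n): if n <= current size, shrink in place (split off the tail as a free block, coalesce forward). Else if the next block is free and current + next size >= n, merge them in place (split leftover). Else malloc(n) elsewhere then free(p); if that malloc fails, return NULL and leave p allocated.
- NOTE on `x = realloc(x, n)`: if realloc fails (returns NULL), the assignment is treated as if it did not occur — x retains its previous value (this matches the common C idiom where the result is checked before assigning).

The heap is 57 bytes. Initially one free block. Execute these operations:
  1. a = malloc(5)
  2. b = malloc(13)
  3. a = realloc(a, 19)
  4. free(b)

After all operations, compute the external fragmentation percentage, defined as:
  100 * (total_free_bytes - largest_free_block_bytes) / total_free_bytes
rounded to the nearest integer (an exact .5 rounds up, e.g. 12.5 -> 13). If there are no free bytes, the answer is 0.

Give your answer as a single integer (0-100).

Op 1: a = malloc(5) -> a = 0; heap: [0-4 ALLOC][5-56 FREE]
Op 2: b = malloc(13) -> b = 5; heap: [0-4 ALLOC][5-17 ALLOC][18-56 FREE]
Op 3: a = realloc(a, 19) -> a = 18; heap: [0-4 FREE][5-17 ALLOC][18-36 ALLOC][37-56 FREE]
Op 4: free(b) -> (freed b); heap: [0-17 FREE][18-36 ALLOC][37-56 FREE]
Free blocks: [18 20] total_free=38 largest=20 -> 100*(38-20)/38 = 1800/38 ≈ 47.368 -> rounds to 47

Answer: 47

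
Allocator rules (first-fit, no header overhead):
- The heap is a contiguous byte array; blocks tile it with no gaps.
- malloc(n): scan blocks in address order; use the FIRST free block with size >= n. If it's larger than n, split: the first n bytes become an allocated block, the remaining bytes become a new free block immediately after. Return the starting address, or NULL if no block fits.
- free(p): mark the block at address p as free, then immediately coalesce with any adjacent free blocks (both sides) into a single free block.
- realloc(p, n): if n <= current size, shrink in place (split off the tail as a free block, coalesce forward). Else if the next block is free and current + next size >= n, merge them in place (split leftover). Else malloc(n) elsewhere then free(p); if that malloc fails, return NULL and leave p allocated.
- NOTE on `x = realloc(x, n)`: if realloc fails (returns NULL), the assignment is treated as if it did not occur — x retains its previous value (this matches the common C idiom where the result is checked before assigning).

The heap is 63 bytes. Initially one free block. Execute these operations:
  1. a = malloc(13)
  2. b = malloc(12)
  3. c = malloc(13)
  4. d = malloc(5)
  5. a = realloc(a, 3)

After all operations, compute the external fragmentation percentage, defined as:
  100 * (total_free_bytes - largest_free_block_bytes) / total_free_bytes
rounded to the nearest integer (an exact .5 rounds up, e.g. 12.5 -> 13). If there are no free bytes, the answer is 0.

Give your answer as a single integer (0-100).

Answer: 33

Derivation:
Op 1: a = malloc(13) -> a = 0; heap: [0-12 ALLOC][13-62 FREE]
Op 2: b = malloc(12) -> b = 13; heap: [0-12 ALLOC][13-24 ALLOC][25-62 FREE]
Op 3: c = malloc(13) -> c = 25; heap: [0-12 ALLOC][13-24 ALLOC][25-37 ALLOC][38-62 FREE]
Op 4: d = malloc(5) -> d = 38; heap: [0-12 ALLOC][13-24 ALLOC][25-37 ALLOC][38-42 ALLOC][43-62 FREE]
Op 5: a = realloc(a, 3) -> a = 0; heap: [0-2 ALLOC][3-12 FREE][13-24 ALLOC][25-37 ALLOC][38-42 ALLOC][43-62 FREE]
Free blocks: [10 20] total_free=30 largest=20 -> 100*(30-20)/30 = 1000/30 ≈ 33.333 -> rounds to 33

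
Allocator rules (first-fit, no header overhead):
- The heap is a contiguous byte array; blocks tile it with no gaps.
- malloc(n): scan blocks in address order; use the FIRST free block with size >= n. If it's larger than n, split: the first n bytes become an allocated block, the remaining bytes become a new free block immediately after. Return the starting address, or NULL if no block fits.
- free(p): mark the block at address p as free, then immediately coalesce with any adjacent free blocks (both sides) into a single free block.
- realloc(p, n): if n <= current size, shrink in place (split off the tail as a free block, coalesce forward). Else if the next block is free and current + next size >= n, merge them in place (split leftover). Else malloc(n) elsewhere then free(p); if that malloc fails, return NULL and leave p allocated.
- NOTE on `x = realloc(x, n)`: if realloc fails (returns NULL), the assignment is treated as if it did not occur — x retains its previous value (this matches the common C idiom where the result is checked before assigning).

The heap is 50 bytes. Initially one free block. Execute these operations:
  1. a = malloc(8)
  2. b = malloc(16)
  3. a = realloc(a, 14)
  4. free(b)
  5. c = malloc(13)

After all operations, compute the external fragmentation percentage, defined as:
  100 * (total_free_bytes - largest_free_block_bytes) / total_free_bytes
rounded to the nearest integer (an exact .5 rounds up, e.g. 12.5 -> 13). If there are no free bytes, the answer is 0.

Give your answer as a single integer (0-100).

Answer: 48

Derivation:
Op 1: a = malloc(8) -> a = 0; heap: [0-7 ALLOC][8-49 FREE]
Op 2: b = malloc(16) -> b = 8; heap: [0-7 ALLOC][8-23 ALLOC][24-49 FREE]
Op 3: a = realloc(a, 14) -> a = 24; heap: [0-7 FREE][8-23 ALLOC][24-37 ALLOC][38-49 FREE]
Op 4: free(b) -> (freed b); heap: [0-23 FREE][24-37 ALLOC][38-49 FREE]
Op 5: c = malloc(13) -> c = 0; heap: [0-12 ALLOC][13-23 FREE][24-37 ALLOC][38-49 FREE]
Free blocks: [11 12] total_free=23 largest=12 -> 100*(23-12)/23 = 1100/23 ≈ 47.826 -> rounds to 48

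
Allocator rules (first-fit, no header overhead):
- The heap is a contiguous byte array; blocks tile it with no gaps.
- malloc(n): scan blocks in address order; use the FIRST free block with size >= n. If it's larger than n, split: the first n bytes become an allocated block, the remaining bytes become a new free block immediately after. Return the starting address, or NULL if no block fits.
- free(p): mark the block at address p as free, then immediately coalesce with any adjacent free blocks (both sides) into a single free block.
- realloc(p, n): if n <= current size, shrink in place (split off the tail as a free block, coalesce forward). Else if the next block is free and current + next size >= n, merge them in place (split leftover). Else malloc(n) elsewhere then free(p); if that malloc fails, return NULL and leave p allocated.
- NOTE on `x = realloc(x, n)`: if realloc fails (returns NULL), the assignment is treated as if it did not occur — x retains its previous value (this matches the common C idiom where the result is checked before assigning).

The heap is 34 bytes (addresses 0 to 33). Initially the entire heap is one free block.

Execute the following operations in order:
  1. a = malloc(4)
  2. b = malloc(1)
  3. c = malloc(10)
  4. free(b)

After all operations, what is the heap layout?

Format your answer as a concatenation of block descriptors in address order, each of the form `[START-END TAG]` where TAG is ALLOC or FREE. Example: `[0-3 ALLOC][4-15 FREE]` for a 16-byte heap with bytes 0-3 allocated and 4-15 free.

Op 1: a = malloc(4) -> a = 0; heap: [0-3 ALLOC][4-33 FREE]
Op 2: b = malloc(1) -> b = 4; heap: [0-3 ALLOC][4-4 ALLOC][5-33 FREE]
Op 3: c = malloc(10) -> c = 5; heap: [0-3 ALLOC][4-4 ALLOC][5-14 ALLOC][15-33 FREE]
Op 4: free(b) -> (freed b); heap: [0-3 ALLOC][4-4 FREE][5-14 ALLOC][15-33 FREE]

Answer: [0-3 ALLOC][4-4 FREE][5-14 ALLOC][15-33 FREE]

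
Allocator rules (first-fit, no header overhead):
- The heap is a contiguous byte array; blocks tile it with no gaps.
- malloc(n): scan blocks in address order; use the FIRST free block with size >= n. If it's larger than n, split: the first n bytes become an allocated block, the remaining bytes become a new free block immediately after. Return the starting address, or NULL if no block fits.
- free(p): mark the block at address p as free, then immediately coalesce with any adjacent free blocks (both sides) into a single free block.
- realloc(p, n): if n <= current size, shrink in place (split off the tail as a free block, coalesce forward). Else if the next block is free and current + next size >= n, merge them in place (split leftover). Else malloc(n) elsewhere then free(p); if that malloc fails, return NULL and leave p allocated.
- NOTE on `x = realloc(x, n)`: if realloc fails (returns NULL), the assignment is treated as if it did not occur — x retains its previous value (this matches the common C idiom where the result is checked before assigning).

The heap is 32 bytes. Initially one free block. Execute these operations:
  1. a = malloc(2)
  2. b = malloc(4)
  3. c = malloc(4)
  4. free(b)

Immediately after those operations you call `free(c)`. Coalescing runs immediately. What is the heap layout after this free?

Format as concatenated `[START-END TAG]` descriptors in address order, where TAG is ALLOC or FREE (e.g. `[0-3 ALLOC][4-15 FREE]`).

Op 1: a = malloc(2) -> a = 0; heap: [0-1 ALLOC][2-31 FREE]
Op 2: b = malloc(4) -> b = 2; heap: [0-1 ALLOC][2-5 ALLOC][6-31 FREE]
Op 3: c = malloc(4) -> c = 6; heap: [0-1 ALLOC][2-5 ALLOC][6-9 ALLOC][10-31 FREE]
Op 4: free(b) -> (freed b); heap: [0-1 ALLOC][2-5 FREE][6-9 ALLOC][10-31 FREE]
free(c): c = 6 -> block [6-9 ALLOC]; mark free, coalesce with adjacent free neighbors -> [0-1 ALLOC][2-31 FREE]

Answer: [0-1 ALLOC][2-31 FREE]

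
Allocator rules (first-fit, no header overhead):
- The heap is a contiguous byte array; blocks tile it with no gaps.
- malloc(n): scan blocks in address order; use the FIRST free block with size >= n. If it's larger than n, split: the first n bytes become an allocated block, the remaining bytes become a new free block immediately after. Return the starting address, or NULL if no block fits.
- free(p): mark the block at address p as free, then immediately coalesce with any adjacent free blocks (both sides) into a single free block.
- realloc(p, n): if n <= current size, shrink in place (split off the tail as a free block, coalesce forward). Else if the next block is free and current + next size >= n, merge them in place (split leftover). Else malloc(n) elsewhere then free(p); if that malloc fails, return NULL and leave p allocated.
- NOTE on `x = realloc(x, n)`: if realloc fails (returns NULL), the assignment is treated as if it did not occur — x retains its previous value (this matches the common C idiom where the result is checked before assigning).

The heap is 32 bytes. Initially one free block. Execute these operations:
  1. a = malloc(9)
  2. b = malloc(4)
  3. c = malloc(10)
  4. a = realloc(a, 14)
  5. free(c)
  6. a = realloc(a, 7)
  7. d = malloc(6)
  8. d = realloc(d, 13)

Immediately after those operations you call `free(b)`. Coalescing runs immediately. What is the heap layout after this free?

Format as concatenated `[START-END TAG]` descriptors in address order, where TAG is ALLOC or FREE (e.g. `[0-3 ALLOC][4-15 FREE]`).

Answer: [0-6 ALLOC][7-12 FREE][13-25 ALLOC][26-31 FREE]

Derivation:
Op 1: a = malloc(9) -> a = 0; heap: [0-8 ALLOC][9-31 FREE]
Op 2: b = malloc(4) -> b = 9; heap: [0-8 ALLOC][9-12 ALLOC][13-31 FREE]
Op 3: c = malloc(10) -> c = 13; heap: [0-8 ALLOC][9-12 ALLOC][13-22 ALLOC][23-31 FREE]
Op 4: a = realloc(a, 14) -> NULL (a unchanged); heap: [0-8 ALLOC][9-12 ALLOC][13-22 ALLOC][23-31 FREE]
Op 5: free(c) -> (freed c); heap: [0-8 ALLOC][9-12 ALLOC][13-31 FREE]
Op 6: a = realloc(a, 7) -> a = 0; heap: [0-6 ALLOC][7-8 FREE][9-12 ALLOC][13-31 FREE]
Op 7: d = malloc(6) -> d = 13; heap: [0-6 ALLOC][7-8 FREE][9-12 ALLOC][13-18 ALLOC][19-31 FREE]
Op 8: d = realloc(d, 13) -> d = 13; heap: [0-6 ALLOC][7-8 FREE][9-12 ALLOC][13-25 ALLOC][26-31 FREE]
free(b): b = 9 -> block [9-12 ALLOC]; mark free, coalesce with adjacent free neighbors -> [0-6 ALLOC][7-12 FREE][13-25 ALLOC][26-31 FREE]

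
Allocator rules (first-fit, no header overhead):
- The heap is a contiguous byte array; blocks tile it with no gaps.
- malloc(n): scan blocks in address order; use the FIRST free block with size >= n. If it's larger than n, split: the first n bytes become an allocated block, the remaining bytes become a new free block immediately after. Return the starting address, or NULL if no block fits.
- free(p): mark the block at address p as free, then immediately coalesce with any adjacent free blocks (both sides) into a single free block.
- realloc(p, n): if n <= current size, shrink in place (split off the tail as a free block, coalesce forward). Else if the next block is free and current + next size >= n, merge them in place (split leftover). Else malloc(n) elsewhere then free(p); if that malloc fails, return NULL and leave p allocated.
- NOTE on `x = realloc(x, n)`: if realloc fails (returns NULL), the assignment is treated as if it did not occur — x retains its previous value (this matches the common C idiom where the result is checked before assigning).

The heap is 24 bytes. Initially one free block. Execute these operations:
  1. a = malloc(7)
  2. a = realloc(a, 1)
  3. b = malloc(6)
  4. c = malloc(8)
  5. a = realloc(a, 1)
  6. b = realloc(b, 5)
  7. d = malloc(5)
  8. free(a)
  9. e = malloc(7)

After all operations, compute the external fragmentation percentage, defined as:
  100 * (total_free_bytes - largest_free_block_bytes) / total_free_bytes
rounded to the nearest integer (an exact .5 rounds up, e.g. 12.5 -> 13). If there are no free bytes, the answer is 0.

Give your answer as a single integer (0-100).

Answer: 33

Derivation:
Op 1: a = malloc(7) -> a = 0; heap: [0-6 ALLOC][7-23 FREE]
Op 2: a = realloc(a, 1) -> a = 0; heap: [0-0 ALLOC][1-23 FREE]
Op 3: b = malloc(6) -> b = 1; heap: [0-0 ALLOC][1-6 ALLOC][7-23 FREE]
Op 4: c = malloc(8) -> c = 7; heap: [0-0 ALLOC][1-6 ALLOC][7-14 ALLOC][15-23 FREE]
Op 5: a = realloc(a, 1) -> a = 0; heap: [0-0 ALLOC][1-6 ALLOC][7-14 ALLOC][15-23 FREE]
Op 6: b = realloc(b, 5) -> b = 1; heap: [0-0 ALLOC][1-5 ALLOC][6-6 FREE][7-14 ALLOC][15-23 FREE]
Op 7: d = malloc(5) -> d = 15; heap: [0-0 ALLOC][1-5 ALLOC][6-6 FREE][7-14 ALLOC][15-19 ALLOC][20-23 FREE]
Op 8: free(a) -> (freed a); heap: [0-0 FREE][1-5 ALLOC][6-6 FREE][7-14 ALLOC][15-19 ALLOC][20-23 FREE]
Op 9: e = malloc(7) -> e = NULL; heap: [0-0 FREE][1-5 ALLOC][6-6 FREE][7-14 ALLOC][15-19 ALLOC][20-23 FREE]
Free blocks: [1 1 4] total_free=6 largest=4 -> 100*(6-4)/6 = 200/6 ≈ 33.333 -> rounds to 33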